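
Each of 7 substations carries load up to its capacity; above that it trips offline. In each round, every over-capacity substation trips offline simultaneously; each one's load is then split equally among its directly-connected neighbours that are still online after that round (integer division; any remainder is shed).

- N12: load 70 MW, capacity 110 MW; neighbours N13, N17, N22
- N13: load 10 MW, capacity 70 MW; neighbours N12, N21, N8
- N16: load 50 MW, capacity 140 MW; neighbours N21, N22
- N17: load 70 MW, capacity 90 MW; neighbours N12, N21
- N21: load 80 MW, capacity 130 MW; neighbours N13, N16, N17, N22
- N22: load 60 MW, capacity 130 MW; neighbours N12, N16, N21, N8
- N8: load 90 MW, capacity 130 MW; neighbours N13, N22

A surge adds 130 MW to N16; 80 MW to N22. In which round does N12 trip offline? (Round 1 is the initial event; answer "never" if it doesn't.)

Round 1 — N16 at 180 > 140; N22 at 140 > 130. N16, N22 trip offline.
  N16 sheds 180 MW to N21: 180 each.
    N21: 80+180 = 260 > 130
  N22 sheds 140 MW to N12, N21, N8: 46 each (2 lost).
    N12: 70+46 = 116 > 110
    N21: 260+46 = 306 > 130
    N8: 90+46 = 136 > 130
Round 2 — N12, N21, N8 trip offline.
  N12 sheds 116 MW to N13, N17: 58 each.
    N13: 10+58 = 68 ≤ 70
    N17: 70+58 = 128 > 90
  N21 sheds 306 MW to N13, N17: 153 each.
    N13: 68+153 = 221 > 70
    N17: 128+153 = 281 > 90
  N8 sheds 136 MW to N13: 136 each.
    N13: 221+136 = 357 > 70
Round 3 — N13, N17 trip offline.
  N13 sheds 357 MW: no online neighbours, lost.
  N17 sheds 281 MW: no online neighbours, lost.
No further trips.

2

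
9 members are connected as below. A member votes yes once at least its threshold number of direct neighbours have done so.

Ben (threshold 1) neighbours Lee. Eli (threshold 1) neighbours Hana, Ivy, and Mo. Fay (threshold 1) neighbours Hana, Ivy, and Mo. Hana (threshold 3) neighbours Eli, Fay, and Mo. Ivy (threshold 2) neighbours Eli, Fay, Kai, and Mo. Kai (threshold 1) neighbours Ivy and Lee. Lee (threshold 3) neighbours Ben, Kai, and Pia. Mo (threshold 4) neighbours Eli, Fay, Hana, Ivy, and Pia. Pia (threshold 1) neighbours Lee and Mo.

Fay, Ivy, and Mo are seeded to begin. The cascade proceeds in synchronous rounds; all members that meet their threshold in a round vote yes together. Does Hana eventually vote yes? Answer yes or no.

yes

Round 1 — Fay, Ivy, Mo vote yes (initial).
Round 2 — checking thresholds:
  Eli: 2 of 3 neighbours ≥ 1, votes yes.
  Hana: 2 of 3 neighbours < 3, holds.
  Kai: 1 of 2 neighbours ≥ 1, votes yes.
  Pia: 1 of 2 neighbours ≥ 1, votes yes.
Round 3 — checking thresholds:
  Hana: 3 of 3 neighbours ≥ 3, votes yes.
  Lee: 2 of 3 neighbours < 3, holds.
Round 4 — no new yes votes; cascade stops.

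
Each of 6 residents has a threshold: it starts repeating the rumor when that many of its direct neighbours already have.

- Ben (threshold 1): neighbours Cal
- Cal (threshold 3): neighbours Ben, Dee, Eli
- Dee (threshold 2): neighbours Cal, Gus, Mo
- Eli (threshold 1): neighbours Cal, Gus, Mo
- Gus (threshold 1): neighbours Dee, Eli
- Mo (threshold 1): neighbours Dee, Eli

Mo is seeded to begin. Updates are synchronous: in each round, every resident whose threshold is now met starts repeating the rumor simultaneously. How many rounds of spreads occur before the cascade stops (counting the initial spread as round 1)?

Round 1 — Mo starts repeating the rumor (initial).
Round 2 — checking thresholds:
  Dee: 1 of 3 neighbours < 2, below threshold.
  Eli: 1 of 3 neighbours ≥ 1, starts repeating the rumor.
Round 3 — checking thresholds:
  Cal: 1 of 3 neighbours < 3, below threshold.
  Dee: 1 of 3 neighbours < 2, below threshold.
  Gus: 1 of 2 neighbours ≥ 1, starts repeating the rumor.
Round 4 — checking thresholds:
  Cal: 1 of 3 neighbours < 3, below threshold.
  Dee: 2 of 3 neighbours ≥ 2, starts repeating the rumor.
Round 5 — no new spreads; cascade stops.

4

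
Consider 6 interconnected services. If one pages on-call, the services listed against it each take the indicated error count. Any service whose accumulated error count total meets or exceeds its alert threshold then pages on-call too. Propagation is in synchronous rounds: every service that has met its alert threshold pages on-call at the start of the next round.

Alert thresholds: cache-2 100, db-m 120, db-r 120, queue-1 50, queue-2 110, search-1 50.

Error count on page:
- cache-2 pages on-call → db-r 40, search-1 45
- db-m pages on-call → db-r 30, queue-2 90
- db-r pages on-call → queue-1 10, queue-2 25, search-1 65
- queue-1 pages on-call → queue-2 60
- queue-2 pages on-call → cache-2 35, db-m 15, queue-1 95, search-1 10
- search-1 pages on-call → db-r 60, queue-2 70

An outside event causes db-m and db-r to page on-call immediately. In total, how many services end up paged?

Round 1 — db-m, db-r page on-call (initial).
  queue-1: +10 → 10 < 50
  queue-2: +90+25 → 115 ≥ 110
  search-1: +65 → 65 ≥ 50
Round 2 — queue-2, search-1 page on-call.
  cache-2: +35 → 35 < 100
  queue-1: +95 → 105 ≥ 50
Round 3 — queue-1 pages on-call.
No further pages.

5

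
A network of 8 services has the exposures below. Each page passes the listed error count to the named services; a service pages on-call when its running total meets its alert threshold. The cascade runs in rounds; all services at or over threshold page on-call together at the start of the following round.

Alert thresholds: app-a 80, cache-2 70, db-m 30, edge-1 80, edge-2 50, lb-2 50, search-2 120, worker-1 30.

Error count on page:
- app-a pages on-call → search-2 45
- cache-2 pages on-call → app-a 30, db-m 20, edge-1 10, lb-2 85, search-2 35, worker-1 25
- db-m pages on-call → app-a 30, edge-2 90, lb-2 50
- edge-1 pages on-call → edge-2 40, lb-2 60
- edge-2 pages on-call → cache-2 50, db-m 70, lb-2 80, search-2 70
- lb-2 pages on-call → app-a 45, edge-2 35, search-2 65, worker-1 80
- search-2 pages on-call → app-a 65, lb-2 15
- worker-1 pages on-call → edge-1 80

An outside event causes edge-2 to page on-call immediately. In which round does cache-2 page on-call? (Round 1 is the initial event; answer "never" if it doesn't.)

never

Round 1 — edge-2 pages on-call (initial).
  cache-2: +50 → 50 < 70
  db-m: +70 → 70 ≥ 30
  lb-2: +80 → 80 ≥ 50
  search-2: +70 → 70 < 120
Round 2 — db-m, lb-2 page on-call.
  app-a: +30+45 → 75 < 80
  search-2: +65 → 135 ≥ 120
  worker-1: +80 → 80 ≥ 30
Round 3 — search-2, worker-1 page on-call.
  app-a: +65 → 140 ≥ 80
  edge-1: +80 → 80 ≥ 80
Round 4 — app-a, edge-1 page on-call.
No further pages.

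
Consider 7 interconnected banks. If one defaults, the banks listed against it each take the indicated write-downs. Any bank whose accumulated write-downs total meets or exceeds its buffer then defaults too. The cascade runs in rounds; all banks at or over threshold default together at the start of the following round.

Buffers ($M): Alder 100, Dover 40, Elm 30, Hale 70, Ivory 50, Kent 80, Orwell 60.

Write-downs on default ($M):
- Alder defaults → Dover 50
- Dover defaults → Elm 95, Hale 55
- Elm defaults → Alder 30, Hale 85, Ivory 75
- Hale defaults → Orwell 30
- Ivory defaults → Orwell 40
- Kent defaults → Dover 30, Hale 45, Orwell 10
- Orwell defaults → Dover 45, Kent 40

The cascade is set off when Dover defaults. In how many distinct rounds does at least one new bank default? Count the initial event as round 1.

Round 1 — Dover defaults (initial).
  Elm: +95 → 95 ≥ 30
  Hale: +55 → 55 < 70
Round 2 — Elm defaults.
  Alder: +30 → 30 < 100
  Hale: +85 → 140 ≥ 70
  Ivory: +75 → 75 ≥ 50
Round 3 — Hale, Ivory default.
  Orwell: +30+40 → 70 ≥ 60
Round 4 — Orwell defaults.
  Kent: +40 → 40 < 80
No further defaults.

4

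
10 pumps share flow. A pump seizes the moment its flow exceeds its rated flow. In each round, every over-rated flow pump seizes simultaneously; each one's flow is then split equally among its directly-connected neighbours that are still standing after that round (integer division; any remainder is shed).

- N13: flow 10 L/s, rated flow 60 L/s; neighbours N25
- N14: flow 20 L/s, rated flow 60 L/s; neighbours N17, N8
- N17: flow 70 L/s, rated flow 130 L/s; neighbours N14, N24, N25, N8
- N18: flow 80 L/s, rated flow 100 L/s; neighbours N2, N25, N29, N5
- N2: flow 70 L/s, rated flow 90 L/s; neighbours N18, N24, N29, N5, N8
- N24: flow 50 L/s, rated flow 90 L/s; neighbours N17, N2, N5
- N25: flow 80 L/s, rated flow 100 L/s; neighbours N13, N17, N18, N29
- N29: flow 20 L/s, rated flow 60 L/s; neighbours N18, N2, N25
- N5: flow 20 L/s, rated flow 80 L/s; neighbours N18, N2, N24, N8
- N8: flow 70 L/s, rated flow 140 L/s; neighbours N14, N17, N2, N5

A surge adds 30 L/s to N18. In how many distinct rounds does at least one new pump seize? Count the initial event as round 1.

3

Round 1 — N18 at 110 > 100. N18 seizes.
  N18 sheds 110 L/s to N2, N25, N29, N5: 27 each (2 lost).
    N2: 70+27 = 97 > 90
    N25: 80+27 = 107 > 100
    N29: 20+27 = 47 ≤ 60
    N5: 20+27 = 47 ≤ 80
Round 2 — N2, N25 seize.
  N2 sheds 97 L/s to N24, N29, N5, N8: 24 each (1 lost).
    N24: 50+24 = 74 ≤ 90
    N29: 47+24 = 71 > 60
    N5: 47+24 = 71 ≤ 80
    N8: 70+24 = 94 ≤ 140
  N25 sheds 107 L/s to N13, N17, N29: 35 each (2 lost).
    N13: 10+35 = 45 ≤ 60
    N17: 70+35 = 105 ≤ 130
    N29: 71+35 = 106 > 60
Round 3 — N29 seizes.
  N29 sheds 106 L/s: no online neighbours, lost.
No further seizures.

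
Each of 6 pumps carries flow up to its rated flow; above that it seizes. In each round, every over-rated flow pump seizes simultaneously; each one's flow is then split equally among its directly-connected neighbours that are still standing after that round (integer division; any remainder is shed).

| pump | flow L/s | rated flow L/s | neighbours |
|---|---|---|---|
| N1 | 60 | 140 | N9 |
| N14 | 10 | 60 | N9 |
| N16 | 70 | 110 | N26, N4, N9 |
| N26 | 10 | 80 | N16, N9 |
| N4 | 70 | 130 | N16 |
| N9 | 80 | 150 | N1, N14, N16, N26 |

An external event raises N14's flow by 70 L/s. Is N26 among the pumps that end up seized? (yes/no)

yes

Round 1 — N14 at 80 > 60. N14 seizes.
  N14 sheds 80 L/s to N9: 80 each.
    N9: 80+80 = 160 > 150
Round 2 — N9 seizes.
  N9 sheds 160 L/s to N1, N16, N26: 53 each (1 lost).
    N1: 60+53 = 113 ≤ 140
    N16: 70+53 = 123 > 110
    N26: 10+53 = 63 ≤ 80
Round 3 — N16 seizes.
  N16 sheds 123 L/s to N26, N4: 61 each (1 lost).
    N26: 63+61 = 124 > 80
    N4: 70+61 = 131 > 130
Round 4 — N26, N4 seize.
  N26 sheds 124 L/s: no online neighbours, lost.
  N4 sheds 131 L/s: no online neighbours, lost.
No further seizures.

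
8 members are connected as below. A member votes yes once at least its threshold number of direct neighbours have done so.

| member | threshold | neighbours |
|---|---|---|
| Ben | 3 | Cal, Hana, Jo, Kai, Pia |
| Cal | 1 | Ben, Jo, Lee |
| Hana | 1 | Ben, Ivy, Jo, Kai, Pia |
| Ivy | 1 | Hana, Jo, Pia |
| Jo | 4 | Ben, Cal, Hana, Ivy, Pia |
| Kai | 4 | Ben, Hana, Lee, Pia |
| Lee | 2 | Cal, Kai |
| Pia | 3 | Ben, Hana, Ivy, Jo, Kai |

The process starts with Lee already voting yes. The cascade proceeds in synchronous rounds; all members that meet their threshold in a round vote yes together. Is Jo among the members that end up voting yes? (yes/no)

Round 1 — Lee votes yes (initial).
Round 2 — checking thresholds:
  Cal: 1 of 3 neighbours ≥ 1, votes yes.
  Kai: 1 of 4 neighbours < 4, holds.
Round 3 — no new yes votes; cascade stops.

no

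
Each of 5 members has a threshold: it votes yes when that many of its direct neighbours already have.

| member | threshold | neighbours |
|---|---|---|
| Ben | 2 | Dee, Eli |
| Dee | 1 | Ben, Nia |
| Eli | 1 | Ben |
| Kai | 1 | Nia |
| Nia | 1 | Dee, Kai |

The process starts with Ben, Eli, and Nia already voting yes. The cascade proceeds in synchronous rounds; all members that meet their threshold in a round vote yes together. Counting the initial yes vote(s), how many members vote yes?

5

Round 1 — Ben, Eli, Nia vote yes (initial).
Round 2 — checking thresholds:
  Dee: 2 of 2 neighbours ≥ 1, votes yes.
  Kai: 1 of 1 neighbours ≥ 1, votes yes.
Round 3 — no new yes votes; cascade stops.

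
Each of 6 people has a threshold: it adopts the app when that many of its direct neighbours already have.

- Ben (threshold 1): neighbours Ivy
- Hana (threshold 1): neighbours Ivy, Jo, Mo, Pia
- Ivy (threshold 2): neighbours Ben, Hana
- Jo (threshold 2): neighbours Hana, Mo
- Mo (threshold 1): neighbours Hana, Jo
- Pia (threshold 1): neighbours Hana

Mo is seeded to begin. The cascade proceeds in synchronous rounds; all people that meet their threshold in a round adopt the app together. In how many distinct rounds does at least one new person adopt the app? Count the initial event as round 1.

Round 1 — Mo adopts the app (initial).
Round 2 — checking thresholds:
  Hana: 1 of 4 neighbours ≥ 1, adopts the app.
  Jo: 1 of 2 neighbours < 2, holds.
Round 3 — checking thresholds:
  Ivy: 1 of 2 neighbours < 2, holds.
  Jo: 2 of 2 neighbours ≥ 2, adopts the app.
  Pia: 1 of 1 neighbours ≥ 1, adopts the app.
Round 4 — no new adoptions; cascade stops.

3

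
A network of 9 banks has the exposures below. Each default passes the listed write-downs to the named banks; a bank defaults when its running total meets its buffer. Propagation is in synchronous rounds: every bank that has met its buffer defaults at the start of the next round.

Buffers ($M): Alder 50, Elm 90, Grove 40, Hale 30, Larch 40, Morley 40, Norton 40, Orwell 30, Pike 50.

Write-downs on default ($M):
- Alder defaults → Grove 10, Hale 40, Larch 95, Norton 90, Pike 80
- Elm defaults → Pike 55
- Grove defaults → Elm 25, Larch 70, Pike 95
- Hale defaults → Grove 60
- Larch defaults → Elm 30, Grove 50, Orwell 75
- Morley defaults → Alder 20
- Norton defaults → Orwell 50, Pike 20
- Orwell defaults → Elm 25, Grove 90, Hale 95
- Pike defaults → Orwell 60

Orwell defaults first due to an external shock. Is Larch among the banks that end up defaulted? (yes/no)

yes

Round 1 — Orwell defaults (initial).
  Elm: +25 → 25 < 90
  Grove: +90 → 90 ≥ 40
  Hale: +95 → 95 ≥ 30
Round 2 — Grove, Hale default.
  Elm: +25 → 50 < 90
  Larch: +70 → 70 ≥ 40
  Pike: +95 → 95 ≥ 50
Round 3 — Larch, Pike default.
  Elm: +30 → 80 < 90
No further defaults.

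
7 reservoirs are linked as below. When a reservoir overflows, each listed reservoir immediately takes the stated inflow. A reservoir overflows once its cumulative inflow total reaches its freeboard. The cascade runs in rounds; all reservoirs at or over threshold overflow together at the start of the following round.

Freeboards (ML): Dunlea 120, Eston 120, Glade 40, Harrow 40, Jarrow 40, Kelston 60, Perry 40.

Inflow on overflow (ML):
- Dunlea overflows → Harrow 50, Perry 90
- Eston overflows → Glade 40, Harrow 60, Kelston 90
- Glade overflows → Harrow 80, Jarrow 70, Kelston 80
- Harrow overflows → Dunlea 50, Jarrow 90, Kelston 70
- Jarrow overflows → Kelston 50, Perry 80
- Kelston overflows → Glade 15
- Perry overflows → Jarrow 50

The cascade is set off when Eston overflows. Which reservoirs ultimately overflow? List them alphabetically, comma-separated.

Eston, Glade, Harrow, Jarrow, Kelston, Perry

Round 1 — Eston overflows (initial).
  Glade: +40 → 40 ≥ 40
  Harrow: +60 → 60 ≥ 40
  Kelston: +90 → 90 ≥ 60
Round 2 — Glade, Harrow, Kelston overflow.
  Dunlea: +50 → 50 < 120
  Jarrow: +70+90 → 160 ≥ 40
Round 3 — Jarrow overflows.
  Perry: +80 → 80 ≥ 40
Round 4 — Perry overflows.
No further overflows.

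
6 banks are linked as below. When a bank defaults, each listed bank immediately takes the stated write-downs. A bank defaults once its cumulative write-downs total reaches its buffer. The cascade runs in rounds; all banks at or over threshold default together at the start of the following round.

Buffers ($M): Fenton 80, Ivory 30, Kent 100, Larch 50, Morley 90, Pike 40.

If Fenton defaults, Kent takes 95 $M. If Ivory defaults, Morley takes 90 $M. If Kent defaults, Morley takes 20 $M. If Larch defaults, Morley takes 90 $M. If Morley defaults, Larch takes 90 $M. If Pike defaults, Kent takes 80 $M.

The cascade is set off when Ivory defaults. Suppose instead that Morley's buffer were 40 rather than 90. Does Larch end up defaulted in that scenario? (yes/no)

yes

With Morley's buffer at 40:
Round 1 — Ivory defaults (initial).
  Morley: +90 → 90 ≥ 40
Round 2 — Morley defaults.
  Larch: +90 → 90 ≥ 50
Round 3 — Larch defaults.
No further defaults.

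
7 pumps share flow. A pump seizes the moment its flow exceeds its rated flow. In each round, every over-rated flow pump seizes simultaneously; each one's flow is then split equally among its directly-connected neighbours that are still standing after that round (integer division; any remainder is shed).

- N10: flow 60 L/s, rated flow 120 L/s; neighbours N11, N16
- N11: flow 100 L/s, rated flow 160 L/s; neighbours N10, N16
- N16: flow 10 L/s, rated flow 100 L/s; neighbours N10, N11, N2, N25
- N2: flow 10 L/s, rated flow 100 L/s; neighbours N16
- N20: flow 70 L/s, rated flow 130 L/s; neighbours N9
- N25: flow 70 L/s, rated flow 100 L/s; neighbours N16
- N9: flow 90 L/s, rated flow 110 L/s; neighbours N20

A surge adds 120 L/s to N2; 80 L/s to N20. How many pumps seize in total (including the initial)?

5

Round 1 — N2 at 130 > 100; N20 at 150 > 130. N2, N20 seize.
  N2 sheds 130 L/s to N16: 130 each.
    N16: 10+130 = 140 > 100
  N20 sheds 150 L/s to N9: 150 each.
    N9: 90+150 = 240 > 110
Round 2 — N16, N9 seize.
  N16 sheds 140 L/s to N10, N11, N25: 46 each (2 lost).
    N10: 60+46 = 106 ≤ 120
    N11: 100+46 = 146 ≤ 160
    N25: 70+46 = 116 > 100
  N9 sheds 240 L/s: no online neighbours, lost.
Round 3 — N25 seizes.
  N25 sheds 116 L/s: no online neighbours, lost.
No further seizures.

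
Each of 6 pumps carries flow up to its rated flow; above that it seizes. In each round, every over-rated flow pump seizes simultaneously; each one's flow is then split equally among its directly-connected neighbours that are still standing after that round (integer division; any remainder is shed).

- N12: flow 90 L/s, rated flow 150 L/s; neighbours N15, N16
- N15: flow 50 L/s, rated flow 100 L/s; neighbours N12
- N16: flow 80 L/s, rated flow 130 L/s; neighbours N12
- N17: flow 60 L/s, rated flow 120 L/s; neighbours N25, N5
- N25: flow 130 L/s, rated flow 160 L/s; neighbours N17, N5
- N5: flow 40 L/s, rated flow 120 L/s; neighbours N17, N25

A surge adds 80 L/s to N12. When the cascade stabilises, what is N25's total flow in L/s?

130

Round 1 — N12 at 170 > 150. N12 seizes.
  N12 sheds 170 L/s to N15, N16: 85 each.
    N15: 50+85 = 135 > 100
    N16: 80+85 = 165 > 130
Round 2 — N15, N16 seize.
  N15 sheds 135 L/s: no online neighbours, lost.
  N16 sheds 165 L/s: no online neighbours, lost.
No further seizures.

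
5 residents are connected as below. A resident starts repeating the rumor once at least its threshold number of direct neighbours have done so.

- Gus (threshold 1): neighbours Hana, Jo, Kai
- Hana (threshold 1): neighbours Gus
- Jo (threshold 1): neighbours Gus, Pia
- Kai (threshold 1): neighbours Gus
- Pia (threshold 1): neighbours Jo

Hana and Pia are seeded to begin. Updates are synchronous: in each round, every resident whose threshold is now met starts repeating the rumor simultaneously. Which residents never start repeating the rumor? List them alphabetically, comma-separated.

Round 1 — Hana, Pia start repeating the rumor (initial).
Round 2 — checking thresholds:
  Gus: 1 of 3 neighbours ≥ 1, starts repeating the rumor.
  Jo: 1 of 2 neighbours ≥ 1, starts repeating the rumor.
Round 3 — checking thresholds:
  Kai: 1 of 1 neighbours ≥ 1, starts repeating the rumor.
Round 4 — no new spreads; cascade stops.

none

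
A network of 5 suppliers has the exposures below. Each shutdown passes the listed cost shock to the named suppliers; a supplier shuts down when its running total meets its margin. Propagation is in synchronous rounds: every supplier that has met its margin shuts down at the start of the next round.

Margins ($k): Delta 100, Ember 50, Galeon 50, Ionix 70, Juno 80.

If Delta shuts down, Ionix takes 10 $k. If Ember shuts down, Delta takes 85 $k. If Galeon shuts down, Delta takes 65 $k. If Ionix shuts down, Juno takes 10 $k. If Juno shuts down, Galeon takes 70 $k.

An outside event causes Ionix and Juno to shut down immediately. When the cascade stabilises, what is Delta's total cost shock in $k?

Round 1 — Ionix, Juno shut down (initial).
  Galeon: +70 → 70 ≥ 50
Round 2 — Galeon shuts down.
  Delta: +65 → 65 < 100
No further shutdowns.

65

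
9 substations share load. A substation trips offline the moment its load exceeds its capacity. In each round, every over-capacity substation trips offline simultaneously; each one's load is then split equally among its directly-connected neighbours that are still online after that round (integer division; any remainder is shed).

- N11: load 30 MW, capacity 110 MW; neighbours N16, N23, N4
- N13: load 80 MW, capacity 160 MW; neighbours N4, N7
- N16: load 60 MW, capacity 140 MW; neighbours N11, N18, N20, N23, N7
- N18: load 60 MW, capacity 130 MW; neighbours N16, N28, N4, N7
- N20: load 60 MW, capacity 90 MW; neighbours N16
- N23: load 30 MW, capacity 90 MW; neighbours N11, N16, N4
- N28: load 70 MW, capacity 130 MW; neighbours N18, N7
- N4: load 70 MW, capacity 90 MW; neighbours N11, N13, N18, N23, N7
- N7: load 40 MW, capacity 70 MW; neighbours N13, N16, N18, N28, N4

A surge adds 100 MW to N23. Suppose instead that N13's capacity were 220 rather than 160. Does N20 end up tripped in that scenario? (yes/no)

With N13's capacity at 220:
Round 1 — N23 at 130 > 90. N23 trips offline.
  N23 sheds 130 MW to N11, N16, N4: 43 each (1 lost).
    N11: 30+43 = 73 ≤ 110
    N16: 60+43 = 103 ≤ 140
    N4: 70+43 = 113 > 90
Round 2 — N4 trips offline.
  N4 sheds 113 MW to N11, N13, N18, N7: 28 each (1 lost).
    N11: 73+28 = 101 ≤ 110
    N13: 80+28 = 108 ≤ 220
    N18: 60+28 = 88 ≤ 130
    N7: 40+28 = 68 ≤ 70
No further trips.

no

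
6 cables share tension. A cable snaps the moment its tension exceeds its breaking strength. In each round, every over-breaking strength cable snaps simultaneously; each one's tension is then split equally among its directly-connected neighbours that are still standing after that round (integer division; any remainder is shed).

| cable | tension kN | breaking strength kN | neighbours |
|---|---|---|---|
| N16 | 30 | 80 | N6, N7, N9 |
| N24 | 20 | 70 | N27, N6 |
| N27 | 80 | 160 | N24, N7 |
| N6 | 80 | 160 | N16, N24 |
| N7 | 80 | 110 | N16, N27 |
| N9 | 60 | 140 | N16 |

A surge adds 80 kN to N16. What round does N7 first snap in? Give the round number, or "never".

Round 1 — N16 at 110 > 80. N16 snaps.
  N16 sheds 110 kN to N6, N7, N9: 36 each (2 lost).
    N6: 80+36 = 116 ≤ 160
    N7: 80+36 = 116 > 110
    N9: 60+36 = 96 ≤ 140
Round 2 — N7 snaps.
  N7 sheds 116 kN to N27: 116 each.
    N27: 80+116 = 196 > 160
Round 3 — N27 snaps.
  N27 sheds 196 kN to N24: 196 each.
    N24: 20+196 = 216 > 70
Round 4 — N24 snaps.
  N24 sheds 216 kN to N6: 216 each.
    N6: 116+216 = 332 > 160
Round 5 — N6 snaps.
  N6 sheds 332 kN: no online neighbours, lost.
No further breaks.

2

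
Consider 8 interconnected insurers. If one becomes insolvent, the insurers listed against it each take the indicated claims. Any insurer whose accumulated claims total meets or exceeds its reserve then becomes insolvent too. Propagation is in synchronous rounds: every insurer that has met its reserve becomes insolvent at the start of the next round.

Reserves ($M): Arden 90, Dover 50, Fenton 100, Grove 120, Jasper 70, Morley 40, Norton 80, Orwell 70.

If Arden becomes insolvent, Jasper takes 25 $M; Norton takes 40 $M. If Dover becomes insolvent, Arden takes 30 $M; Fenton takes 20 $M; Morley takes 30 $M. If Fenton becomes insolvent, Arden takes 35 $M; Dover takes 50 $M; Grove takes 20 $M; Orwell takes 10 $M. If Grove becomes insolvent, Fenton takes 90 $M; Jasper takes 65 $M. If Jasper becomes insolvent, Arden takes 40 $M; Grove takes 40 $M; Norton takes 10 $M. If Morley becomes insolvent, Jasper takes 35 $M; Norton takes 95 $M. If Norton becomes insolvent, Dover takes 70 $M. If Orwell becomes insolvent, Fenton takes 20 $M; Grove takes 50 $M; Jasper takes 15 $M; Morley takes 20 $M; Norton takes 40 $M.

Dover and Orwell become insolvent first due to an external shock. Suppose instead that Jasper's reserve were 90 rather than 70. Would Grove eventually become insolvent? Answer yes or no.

no

With Jasper's reserve at 90:
Round 1 — Dover, Orwell become insolvent (initial).
  Arden: +30 → 30 < 90
  Fenton: +20+20 → 40 < 100
  Grove: +50 → 50 < 120
  Jasper: +15 → 15 < 90
  Morley: +30+20 → 50 ≥ 40
  Norton: +40 → 40 < 80
Round 2 — Morley becomes insolvent.
  Jasper: +35 → 50 < 90
  Norton: +95 → 135 ≥ 80
Round 3 — Norton becomes insolvent.
No further insolvencies.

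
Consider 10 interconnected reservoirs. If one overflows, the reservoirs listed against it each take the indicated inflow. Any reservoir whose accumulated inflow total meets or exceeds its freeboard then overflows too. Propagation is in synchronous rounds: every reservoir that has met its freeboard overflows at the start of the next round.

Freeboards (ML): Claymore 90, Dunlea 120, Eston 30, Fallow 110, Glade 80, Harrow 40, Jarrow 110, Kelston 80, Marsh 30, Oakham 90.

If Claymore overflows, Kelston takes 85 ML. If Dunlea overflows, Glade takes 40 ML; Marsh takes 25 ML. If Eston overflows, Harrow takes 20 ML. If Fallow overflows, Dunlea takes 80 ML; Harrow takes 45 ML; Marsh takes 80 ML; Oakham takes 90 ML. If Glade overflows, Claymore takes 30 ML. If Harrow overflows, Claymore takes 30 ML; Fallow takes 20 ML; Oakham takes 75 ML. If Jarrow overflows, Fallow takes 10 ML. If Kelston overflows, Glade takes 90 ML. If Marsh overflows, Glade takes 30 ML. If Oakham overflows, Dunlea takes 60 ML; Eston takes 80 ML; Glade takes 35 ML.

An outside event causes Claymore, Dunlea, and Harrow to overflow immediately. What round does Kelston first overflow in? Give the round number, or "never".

Round 1 — Claymore, Dunlea, Harrow overflow (initial).
  Fallow: +20 → 20 < 110
  Glade: +40 → 40 < 80
  Kelston: +85 → 85 ≥ 80
  Marsh: +25 → 25 < 30
  Oakham: +75 → 75 < 90
Round 2 — Kelston overflows.
  Glade: +90 → 130 ≥ 80
Round 3 — Glade overflows.
No further overflows.

2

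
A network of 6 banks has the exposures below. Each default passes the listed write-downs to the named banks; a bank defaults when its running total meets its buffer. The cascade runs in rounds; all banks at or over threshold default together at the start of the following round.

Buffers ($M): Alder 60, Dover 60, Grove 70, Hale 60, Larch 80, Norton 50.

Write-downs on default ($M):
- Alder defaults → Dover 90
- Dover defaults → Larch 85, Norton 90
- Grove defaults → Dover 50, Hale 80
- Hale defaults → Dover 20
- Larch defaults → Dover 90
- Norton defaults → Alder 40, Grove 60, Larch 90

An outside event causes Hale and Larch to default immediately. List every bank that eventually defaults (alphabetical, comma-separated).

Round 1 — Hale, Larch default (initial).
  Dover: +20+90 → 110 ≥ 60
Round 2 — Dover defaults.
  Norton: +90 → 90 ≥ 50
Round 3 — Norton defaults.
  Alder: +40 → 40 < 60
  Grove: +60 → 60 < 70
No further defaults.

Dover, Hale, Larch, Norton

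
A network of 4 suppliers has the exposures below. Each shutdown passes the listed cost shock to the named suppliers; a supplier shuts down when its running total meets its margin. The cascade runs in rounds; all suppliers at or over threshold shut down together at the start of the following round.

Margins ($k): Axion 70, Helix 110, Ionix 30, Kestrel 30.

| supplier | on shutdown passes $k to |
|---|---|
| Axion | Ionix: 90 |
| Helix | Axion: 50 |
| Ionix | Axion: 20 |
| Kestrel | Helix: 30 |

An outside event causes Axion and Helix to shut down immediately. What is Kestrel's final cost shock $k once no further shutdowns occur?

0

Round 1 — Axion, Helix shut down (initial).
  Ionix: +90 → 90 ≥ 30
Round 2 — Ionix shuts down.
No further shutdowns.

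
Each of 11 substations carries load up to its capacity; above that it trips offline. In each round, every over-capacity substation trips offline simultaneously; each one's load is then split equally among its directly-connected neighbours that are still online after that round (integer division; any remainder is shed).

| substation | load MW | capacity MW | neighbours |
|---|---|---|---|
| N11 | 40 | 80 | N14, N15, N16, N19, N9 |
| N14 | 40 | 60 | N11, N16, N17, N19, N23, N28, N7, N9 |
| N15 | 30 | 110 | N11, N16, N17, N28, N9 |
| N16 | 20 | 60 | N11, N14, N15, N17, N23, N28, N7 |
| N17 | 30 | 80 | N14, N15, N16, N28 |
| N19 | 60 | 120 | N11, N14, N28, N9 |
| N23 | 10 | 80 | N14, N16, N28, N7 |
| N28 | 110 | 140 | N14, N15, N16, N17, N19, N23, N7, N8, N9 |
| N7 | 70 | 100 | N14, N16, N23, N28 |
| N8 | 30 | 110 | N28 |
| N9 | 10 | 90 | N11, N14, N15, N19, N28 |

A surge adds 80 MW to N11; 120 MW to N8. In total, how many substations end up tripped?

11

Round 1 — N11 at 120 > 80; N8 at 150 > 110. N11, N8 trip offline.
  N11 sheds 120 MW to N14, N15, N16, N19, N9: 24 each.
    N14: 40+24 = 64 > 60
    N15: 30+24 = 54 ≤ 110
    N16: 20+24 = 44 ≤ 60
    N19: 60+24 = 84 ≤ 120
    N9: 10+24 = 34 ≤ 90
  N8 sheds 150 MW to N28: 150 each.
    N28: 110+150 = 260 > 140
Round 2 — N14, N28 trip offline.
  N14 sheds 64 MW to N16, N17, N19, N23, N7, N9: 10 each (4 lost).
    N16: 44+10 = 54 ≤ 60
    N17: 30+10 = 40 ≤ 80
    N19: 84+10 = 94 ≤ 120
    N23: 10+10 = 20 ≤ 80
    N7: 70+10 = 80 ≤ 100
    N9: 34+10 = 44 ≤ 90
  N28 sheds 260 MW to N15, N16, N17, N19, N23, N7, N9: 37 each (1 lost).
    N15: 54+37 = 91 ≤ 110
    N16: 54+37 = 91 > 60
    N17: 40+37 = 77 ≤ 80
    N19: 94+37 = 131 > 120
    N23: 20+37 = 57 ≤ 80
    N7: 80+37 = 117 > 100
    N9: 44+37 = 81 ≤ 90
Round 3 — N16, N19, N7 trip offline.
  N16 sheds 91 MW to N15, N17, N23: 30 each (1 lost).
    N15: 91+30 = 121 > 110
    N17: 77+30 = 107 > 80
    N23: 57+30 = 87 > 80
  N19 sheds 131 MW to N9: 131 each.
    N9: 81+131 = 212 > 90
  N7 sheds 117 MW to N23: 117 each.
    N23: 87+117 = 204 > 80
Round 4 — N15, N17, N23, N9 trip offline.
  N15 sheds 121 MW: no online neighbours, lost.
  N17 sheds 107 MW: no online neighbours, lost.
  N23 sheds 204 MW: no online neighbours, lost.
  N9 sheds 212 MW: no online neighbours, lost.
No further trips.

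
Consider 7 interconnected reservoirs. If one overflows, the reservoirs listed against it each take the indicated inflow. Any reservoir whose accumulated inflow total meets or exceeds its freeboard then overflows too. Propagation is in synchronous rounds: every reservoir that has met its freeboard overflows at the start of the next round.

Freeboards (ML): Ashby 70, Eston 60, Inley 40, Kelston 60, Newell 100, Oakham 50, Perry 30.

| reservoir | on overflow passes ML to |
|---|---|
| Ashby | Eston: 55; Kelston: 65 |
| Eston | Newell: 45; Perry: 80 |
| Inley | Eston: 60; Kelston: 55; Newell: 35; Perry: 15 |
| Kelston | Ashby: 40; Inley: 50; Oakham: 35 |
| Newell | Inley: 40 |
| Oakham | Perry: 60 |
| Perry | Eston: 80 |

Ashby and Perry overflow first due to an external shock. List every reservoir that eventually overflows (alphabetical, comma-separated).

Round 1 — Ashby, Perry overflow (initial).
  Eston: +55+80 → 135 ≥ 60
  Kelston: +65 → 65 ≥ 60
Round 2 — Eston, Kelston overflow.
  Inley: +50 → 50 ≥ 40
  Newell: +45 → 45 < 100
  Oakham: +35 → 35 < 50
Round 3 — Inley overflows.
  Newell: +35 → 80 < 100
No further overflows.

Ashby, Eston, Inley, Kelston, Perry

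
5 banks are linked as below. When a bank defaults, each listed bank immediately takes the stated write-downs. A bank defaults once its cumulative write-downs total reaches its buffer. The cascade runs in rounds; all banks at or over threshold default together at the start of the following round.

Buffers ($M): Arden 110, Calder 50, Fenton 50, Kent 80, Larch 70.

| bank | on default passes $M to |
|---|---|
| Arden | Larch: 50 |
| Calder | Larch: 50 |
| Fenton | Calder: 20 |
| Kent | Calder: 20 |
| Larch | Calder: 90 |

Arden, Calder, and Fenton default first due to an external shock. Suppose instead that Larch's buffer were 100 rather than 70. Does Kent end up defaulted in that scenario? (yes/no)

With Larch's buffer at 100:
Round 1 — Arden, Calder, Fenton default (initial).
  Larch: +50+50 → 100 ≥ 100
Round 2 — Larch defaults.
No further defaults.

no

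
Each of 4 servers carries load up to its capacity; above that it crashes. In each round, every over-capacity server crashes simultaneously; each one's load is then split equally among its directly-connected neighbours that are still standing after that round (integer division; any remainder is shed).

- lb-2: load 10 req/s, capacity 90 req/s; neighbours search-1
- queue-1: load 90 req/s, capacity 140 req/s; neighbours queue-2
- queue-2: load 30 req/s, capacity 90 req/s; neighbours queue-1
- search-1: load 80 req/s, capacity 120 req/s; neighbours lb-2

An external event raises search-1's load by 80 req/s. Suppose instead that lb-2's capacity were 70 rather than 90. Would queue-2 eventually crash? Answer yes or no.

no

With lb-2's capacity at 70:
Round 1 — search-1 at 160 > 120. search-1 crashes.
  search-1 sheds 160 req/s to lb-2: 160 each.
    lb-2: 10+160 = 170 > 70
Round 2 — lb-2 crashes.
  lb-2 sheds 170 req/s: no online neighbours, lost.
No further crashes.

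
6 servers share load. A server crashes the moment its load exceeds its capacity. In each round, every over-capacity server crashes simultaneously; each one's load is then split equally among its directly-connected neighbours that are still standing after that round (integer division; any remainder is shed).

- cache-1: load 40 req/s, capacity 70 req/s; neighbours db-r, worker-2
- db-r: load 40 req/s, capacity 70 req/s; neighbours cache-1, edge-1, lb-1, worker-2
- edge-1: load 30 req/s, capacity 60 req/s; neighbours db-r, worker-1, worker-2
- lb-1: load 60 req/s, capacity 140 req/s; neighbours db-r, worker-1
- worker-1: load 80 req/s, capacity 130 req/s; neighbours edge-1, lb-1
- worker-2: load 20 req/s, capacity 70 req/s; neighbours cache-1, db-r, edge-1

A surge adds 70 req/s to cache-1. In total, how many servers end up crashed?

6

Round 1 — cache-1 at 110 > 70. cache-1 crashes.
  cache-1 sheds 110 req/s to db-r, worker-2: 55 each.
    db-r: 40+55 = 95 > 70
    worker-2: 20+55 = 75 > 70
Round 2 — db-r, worker-2 crash.
  db-r sheds 95 req/s to edge-1, lb-1: 47 each (1 lost).
    edge-1: 30+47 = 77 > 60
    lb-1: 60+47 = 107 ≤ 140
  worker-2 sheds 75 req/s to edge-1: 75 each.
    edge-1: 77+75 = 152 > 60
Round 3 — edge-1 crashes.
  edge-1 sheds 152 req/s to worker-1: 152 each.
    worker-1: 80+152 = 232 > 130
Round 4 — worker-1 crashes.
  worker-1 sheds 232 req/s to lb-1: 232 each.
    lb-1: 107+232 = 339 > 140
Round 5 — lb-1 crashes.
  lb-1 sheds 339 req/s: no online neighbours, lost.
No further crashes.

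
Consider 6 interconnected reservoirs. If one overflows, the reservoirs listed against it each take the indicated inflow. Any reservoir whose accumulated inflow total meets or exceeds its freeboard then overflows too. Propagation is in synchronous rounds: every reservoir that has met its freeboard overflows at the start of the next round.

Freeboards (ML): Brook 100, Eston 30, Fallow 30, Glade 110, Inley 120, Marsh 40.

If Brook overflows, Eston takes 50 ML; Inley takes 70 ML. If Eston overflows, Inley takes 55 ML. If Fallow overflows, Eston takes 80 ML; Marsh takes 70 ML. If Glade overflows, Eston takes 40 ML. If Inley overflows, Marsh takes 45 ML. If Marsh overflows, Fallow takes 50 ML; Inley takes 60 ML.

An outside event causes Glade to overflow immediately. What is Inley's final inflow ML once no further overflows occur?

Round 1 — Glade overflows (initial).
  Eston: +40 → 40 ≥ 30
Round 2 — Eston overflows.
  Inley: +55 → 55 < 120
No further overflows.

55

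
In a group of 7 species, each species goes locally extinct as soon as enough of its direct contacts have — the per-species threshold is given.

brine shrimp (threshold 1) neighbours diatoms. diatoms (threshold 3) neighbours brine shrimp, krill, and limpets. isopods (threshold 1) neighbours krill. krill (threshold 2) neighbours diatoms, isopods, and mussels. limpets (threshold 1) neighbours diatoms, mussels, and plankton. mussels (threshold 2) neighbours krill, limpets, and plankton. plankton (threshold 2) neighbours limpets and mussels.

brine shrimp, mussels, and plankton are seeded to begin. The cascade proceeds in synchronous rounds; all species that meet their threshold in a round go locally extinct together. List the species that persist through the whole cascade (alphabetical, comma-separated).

Round 1 — brine shrimp, mussels, plankton go locally extinct (initial).
Round 2 — checking thresholds:
  diatoms: 1 of 3 neighbours < 3, not yet.
  krill: 1 of 3 neighbours < 2, not yet.
  limpets: 2 of 3 neighbours ≥ 1, goes locally extinct.
Round 3 — no new extinctions; cascade stops.

diatoms, isopods, krill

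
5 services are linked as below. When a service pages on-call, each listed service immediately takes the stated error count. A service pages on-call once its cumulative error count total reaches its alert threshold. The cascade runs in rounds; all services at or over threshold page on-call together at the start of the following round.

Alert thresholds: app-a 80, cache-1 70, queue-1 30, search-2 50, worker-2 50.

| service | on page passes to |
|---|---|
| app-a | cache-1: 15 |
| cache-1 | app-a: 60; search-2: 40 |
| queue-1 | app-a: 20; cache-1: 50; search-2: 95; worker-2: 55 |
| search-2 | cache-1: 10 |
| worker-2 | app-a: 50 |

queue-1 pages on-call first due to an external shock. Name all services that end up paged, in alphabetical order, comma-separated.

Round 1 — queue-1 pages on-call (initial).
  app-a: +20 → 20 < 80
  cache-1: +50 → 50 < 70
  search-2: +95 → 95 ≥ 50
  worker-2: +55 → 55 ≥ 50
Round 2 — search-2, worker-2 page on-call.
  app-a: +50 → 70 < 80
  cache-1: +10 → 60 < 70
No further pages.

queue-1, search-2, worker-2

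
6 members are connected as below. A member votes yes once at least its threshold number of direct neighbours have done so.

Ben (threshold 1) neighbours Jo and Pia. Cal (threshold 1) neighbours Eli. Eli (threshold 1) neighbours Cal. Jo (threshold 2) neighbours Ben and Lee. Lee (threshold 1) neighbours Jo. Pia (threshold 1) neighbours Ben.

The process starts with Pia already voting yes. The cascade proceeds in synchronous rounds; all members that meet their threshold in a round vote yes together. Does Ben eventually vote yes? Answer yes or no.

yes

Round 1 — Pia votes yes (initial).
Round 2 — checking thresholds:
  Ben: 1 of 2 neighbours ≥ 1, votes yes.
Round 3 — no new yes votes; cascade stops.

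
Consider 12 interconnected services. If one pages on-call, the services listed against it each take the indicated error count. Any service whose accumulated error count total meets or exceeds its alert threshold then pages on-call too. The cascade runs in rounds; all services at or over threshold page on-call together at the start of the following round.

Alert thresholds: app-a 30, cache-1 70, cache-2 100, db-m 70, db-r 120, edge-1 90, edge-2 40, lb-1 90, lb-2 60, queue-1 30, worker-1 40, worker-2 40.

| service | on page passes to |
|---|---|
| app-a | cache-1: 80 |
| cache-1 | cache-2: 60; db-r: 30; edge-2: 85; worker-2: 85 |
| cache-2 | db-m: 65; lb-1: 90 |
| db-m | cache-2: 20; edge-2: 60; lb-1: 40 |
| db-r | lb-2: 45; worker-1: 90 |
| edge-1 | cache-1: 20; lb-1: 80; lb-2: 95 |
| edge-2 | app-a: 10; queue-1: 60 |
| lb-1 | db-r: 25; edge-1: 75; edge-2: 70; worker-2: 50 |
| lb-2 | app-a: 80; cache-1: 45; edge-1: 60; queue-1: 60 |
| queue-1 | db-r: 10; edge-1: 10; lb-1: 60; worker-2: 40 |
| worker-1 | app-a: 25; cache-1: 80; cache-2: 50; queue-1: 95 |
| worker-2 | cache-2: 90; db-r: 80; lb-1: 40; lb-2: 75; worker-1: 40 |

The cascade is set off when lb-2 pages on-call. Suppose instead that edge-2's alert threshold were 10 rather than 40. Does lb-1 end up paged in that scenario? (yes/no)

yes

With edge-2's alert threshold at 10:
Round 1 — lb-2 pages on-call (initial).
  app-a: +80 → 80 ≥ 30
  cache-1: +45 → 45 < 70
  edge-1: +60 → 60 < 90
  queue-1: +60 → 60 ≥ 30
Round 2 — app-a, queue-1 page on-call.
  cache-1: +80 → 125 ≥ 70
  db-r: +10 → 10 < 120
  edge-1: +10 → 70 < 90
  lb-1: +60 → 60 < 90
  worker-2: +40 → 40 ≥ 40
Round 3 — cache-1, worker-2 page on-call.
  cache-2: +60+90 → 150 ≥ 100
  db-r: +30+80 → 120 ≥ 120
  edge-2: +85 → 85 ≥ 10
  lb-1: +40 → 100 ≥ 90
  worker-1: +40 → 40 ≥ 40
Round 4 — cache-2, db-r, edge-2, lb-1, worker-1 page on-call.
  db-m: +65 → 65 < 70
  edge-1: +75 → 145 ≥ 90
Round 5 — edge-1 pages on-call.
No further pages.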